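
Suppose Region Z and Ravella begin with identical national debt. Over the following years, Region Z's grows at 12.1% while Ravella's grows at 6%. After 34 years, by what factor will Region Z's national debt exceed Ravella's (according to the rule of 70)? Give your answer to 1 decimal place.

roughly 7.8 times

Rate gap = 12.1% − 6% = 6.1 points.
The ratio doubles every 70/6.1 ≈ 11.48 years.
34/11.48 ≈ 2.96 doublings → ratio ≈ 2^2.96 ≈ 7.8.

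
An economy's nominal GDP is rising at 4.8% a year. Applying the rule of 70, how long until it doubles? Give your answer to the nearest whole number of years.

about 15 years

70/4.8 ≈ 14.58, so it doubles roughly every 15 years.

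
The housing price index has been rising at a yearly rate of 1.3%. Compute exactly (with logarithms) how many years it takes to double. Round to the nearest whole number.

54 years

t = ln(2) / ln(1 + 0.013) = 0.6931 / 0.012916 ≈ 53.66.
≈ 54 years.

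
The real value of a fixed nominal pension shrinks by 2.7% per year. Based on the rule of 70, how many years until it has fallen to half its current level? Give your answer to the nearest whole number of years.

Halving time ≈ 70 / 2.7 = 25.93 → 26 years.

about 26 years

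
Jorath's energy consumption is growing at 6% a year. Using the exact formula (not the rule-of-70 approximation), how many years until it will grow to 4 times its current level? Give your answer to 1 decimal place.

t = ln(4) / ln(1 + 0.06) = 1.3863 / 0.058269 ≈ 23.79.

23.8 years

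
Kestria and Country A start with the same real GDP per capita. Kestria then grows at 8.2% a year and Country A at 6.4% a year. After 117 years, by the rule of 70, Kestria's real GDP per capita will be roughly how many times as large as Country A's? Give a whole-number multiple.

Rate gap = 8.2% − 6.4% = 1.8 points.
The ratio doubles every 70/1.8 ≈ 38.89 years.
117/38.89 ≈ 3.01 doublings → ratio ≈ 2^3.01 ≈ 8.

approximately 8 times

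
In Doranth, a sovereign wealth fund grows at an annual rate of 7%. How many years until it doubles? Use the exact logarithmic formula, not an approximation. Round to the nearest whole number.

t = ln(2) / ln(1 + 0.07) = 0.6931 / 0.067659 ≈ 10.24.
≈ 10 years.

10 years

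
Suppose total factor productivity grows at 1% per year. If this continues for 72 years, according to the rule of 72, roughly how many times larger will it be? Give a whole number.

Doubling time ≈ 72/1 = 72.00 years.
72/72.00 ≈ 1 doubling, so about 2^1 = 2×.

2 times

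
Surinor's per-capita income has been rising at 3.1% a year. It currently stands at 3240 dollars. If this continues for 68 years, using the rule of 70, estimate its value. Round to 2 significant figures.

Doubling time ≈ 70/3.1 = 22.58 years.
68 years is 68/22.58 ≈ 3.01 doublings, a factor of 2^3.01 ≈ 8.06.
3240 × 8.06 ≈ 26000 dollars.

about 26000 dollars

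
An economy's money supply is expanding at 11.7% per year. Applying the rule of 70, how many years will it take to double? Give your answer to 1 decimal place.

6.0 years

70/11.7 ≈ 5.98, so it doubles roughly every 6.0 years.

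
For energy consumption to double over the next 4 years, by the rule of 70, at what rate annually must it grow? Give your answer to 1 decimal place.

70 / 4 ≈ 17.50, so about 17.5% annually.

approximately 17.5%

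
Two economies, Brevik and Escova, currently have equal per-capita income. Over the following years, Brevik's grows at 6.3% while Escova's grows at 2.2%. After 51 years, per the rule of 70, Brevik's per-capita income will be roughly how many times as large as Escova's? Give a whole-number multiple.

≈ 8 times

Rate gap = 6.3% − 2.2% = 4.1 points.
The ratio doubles every 70/4.1 ≈ 17.07 years.
51/17.07 ≈ 2.99 doublings → ratio ≈ 2^2.99 ≈ 8.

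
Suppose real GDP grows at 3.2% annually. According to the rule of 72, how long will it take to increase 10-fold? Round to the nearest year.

roughly 75 years

One doubling takes 72/3.2 = 22.50 years.
10× is log₂ 10 ≈ 3.32 doublings, so ≈ 3.32 × 22.50 = 75 years.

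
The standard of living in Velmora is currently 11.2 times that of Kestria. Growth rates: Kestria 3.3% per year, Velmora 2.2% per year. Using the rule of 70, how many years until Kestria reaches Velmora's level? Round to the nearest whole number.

Kestria gains on Velmora at 3.3% − 2.2% = 1.1 points a year.
At that relative rate the gap halves every 70/1.1 ≈ 63.64 years.
An 11.2 times gap takes log₂(11.2) ≈ 3.49 halvings to close: 3.49 × 63.64 ≈ 222 years.

roughly 222 years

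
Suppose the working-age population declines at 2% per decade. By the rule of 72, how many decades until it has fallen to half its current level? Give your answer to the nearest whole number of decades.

roughly 36 decades

Halving time ≈ 72 / 2 = 36.00 → 36 decades.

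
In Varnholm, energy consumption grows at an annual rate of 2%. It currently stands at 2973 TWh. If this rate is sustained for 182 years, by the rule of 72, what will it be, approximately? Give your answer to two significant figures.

It doubles every 72/2 ≈ 36.00 years, so 182 years is 5.06 doublings.
2^5.06 ≈ 33.36; 2973 × 33.36 ≈ 99000 TWh.

approximately 99000 TWh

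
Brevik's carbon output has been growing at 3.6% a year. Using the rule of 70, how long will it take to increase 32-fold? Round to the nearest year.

≈ 97 years

One doubling takes 70/3.6 = 19.44 years.
32× is 5 doublings, so 5 × 19.44 ≈ 97 years.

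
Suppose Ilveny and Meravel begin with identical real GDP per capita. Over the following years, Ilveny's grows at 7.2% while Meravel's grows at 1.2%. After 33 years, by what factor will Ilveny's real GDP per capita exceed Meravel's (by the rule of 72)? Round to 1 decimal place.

Rate gap = 7.2% − 1.2% = 6 points.
The ratio doubles every 72/6 ≈ 12.00 years.
33/12.00 ≈ 2.75 doublings → ratio ≈ 2^2.75 ≈ 6.7.

6.7 times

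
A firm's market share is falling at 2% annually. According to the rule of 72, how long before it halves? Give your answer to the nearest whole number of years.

Halving time ≈ 72 / 2 = 36.00 → 36 years.

about 36 years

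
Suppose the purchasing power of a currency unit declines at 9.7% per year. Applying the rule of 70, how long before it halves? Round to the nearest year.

around 7 years

Halving time ≈ 70 / 9.7 = 7.22 → 7 years.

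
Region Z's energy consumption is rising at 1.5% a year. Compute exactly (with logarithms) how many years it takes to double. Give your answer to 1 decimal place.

t = ln(2) / ln(1 + 0.015) = 0.6931 / 0.014889 ≈ 46.55.

46.6 years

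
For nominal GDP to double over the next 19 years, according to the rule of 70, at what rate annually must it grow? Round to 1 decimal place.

roughly 3.7%

70 / 19 ≈ 3.68, so about 3.7% annually.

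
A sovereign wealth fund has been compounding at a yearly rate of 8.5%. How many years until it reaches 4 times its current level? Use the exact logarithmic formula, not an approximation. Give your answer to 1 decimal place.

t = ln(4) / ln(1 + 0.085) = 1.3863 / 0.081580 ≈ 16.99.

17.0 years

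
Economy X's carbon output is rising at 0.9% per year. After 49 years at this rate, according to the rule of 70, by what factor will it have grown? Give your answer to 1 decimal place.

Doubling time ≈ 70/0.9 = 77.78 years.
49 years / 77.78 ≈ 0.63 doublings → factor 2^0.63 ≈ 1.5.

roughly 1.5 times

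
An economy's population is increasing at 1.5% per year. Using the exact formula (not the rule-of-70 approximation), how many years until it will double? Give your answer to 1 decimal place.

t = ln(2) / ln(1 + 0.015) = 0.6931 / 0.014889 ≈ 46.55.

46.6 years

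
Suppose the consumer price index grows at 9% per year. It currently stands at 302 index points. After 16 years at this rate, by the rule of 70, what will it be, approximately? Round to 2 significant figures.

approximately 1300 index points

It doubles every 70/9 ≈ 7.78 years, so 16 years is 2.06 doublings.
2^2.06 ≈ 4.17; 302 × 4.17 ≈ 1300 index points.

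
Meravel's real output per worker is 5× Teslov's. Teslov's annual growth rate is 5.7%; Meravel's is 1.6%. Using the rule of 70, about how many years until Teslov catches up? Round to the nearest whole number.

around 40 years

What matters is the difference: 4.1 pp.
Rule of 70 on the gap: the ratio halves every 70/4.1 ≈ 17.07 years.
A 5× gap takes log₂(5) ≈ 2.32 halvings to close: 2.32 × 17.07 ≈ 40 years.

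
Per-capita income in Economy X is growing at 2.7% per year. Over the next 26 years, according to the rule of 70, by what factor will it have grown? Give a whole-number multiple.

2 times

At 2.7% one doubling takes ≈ 25.93 years; 26 years is 1 of them, so ×2.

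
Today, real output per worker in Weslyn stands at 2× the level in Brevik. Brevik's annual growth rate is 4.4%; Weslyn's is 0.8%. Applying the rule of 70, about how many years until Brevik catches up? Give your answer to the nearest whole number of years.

The growth-rate gap is 4.4% − 0.8% = 3.6 percentage points.
So the ratio between them halves every 70/3.6 ≈ 19.44 years.
A 2× gap closes after 1 halving: 1 × 19.44 ≈ 19 years.

about 19 years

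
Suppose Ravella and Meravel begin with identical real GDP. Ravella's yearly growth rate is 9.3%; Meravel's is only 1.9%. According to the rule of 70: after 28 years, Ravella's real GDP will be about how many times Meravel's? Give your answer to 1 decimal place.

Rate gap = 9.3% − 1.9% = 7.4 points.
The ratio doubles every 70/7.4 ≈ 9.46 years.
28/9.46 ≈ 2.96 doublings → ratio ≈ 2^2.96 ≈ 7.8.

≈ 7.8 times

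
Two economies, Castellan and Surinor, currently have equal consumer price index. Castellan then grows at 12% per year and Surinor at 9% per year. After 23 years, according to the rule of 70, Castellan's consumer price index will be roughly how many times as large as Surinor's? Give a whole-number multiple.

Castellan pulls ahead at 3 pp per year, so the ratio doubles every 70/3 ≈ 23.33 years.
In 23 years that's 0.99 doublings: 2^0.99 ≈ 2.

around 2 times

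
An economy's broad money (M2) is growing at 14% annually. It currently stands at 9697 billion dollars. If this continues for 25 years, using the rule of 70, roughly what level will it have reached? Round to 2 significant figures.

It doubles every 70/14 ≈ 5.00 years, so 25 years is 5.00 doublings.
2^5.00 ≈ 32.00; 9697 × 32.00 ≈ 310000 billion dollars.

around 310000 billion dollars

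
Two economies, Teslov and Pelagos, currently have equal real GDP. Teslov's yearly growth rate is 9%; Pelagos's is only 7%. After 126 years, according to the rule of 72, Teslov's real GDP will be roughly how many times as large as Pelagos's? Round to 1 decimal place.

11.3 times

Teslov pulls ahead at 2 pp per year, so the ratio doubles every 72/2 ≈ 36.00 years.
In 126 years that's 3.50 doublings: 2^3.50 ≈ 11.3.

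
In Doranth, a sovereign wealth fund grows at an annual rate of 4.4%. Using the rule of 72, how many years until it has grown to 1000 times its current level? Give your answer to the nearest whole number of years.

One doubling takes 72/4.4 = 16.36 years.
Reaching 1000× takes log₂(1000) ≈ 9.97 doublings.
9.97 × 16.36 ≈ 163 years.

≈ 163 years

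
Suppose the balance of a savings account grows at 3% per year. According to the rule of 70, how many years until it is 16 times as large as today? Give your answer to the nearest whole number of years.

Doubling time ≈ 70/3 = 23.33 years.
Getting to 16× needs 4 doublings: 4 × 23.33 ≈ 93 years.

≈ 93 years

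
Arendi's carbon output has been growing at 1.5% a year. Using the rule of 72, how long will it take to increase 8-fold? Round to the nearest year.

144 years

One doubling takes 72/1.5 = 48.00 years.
Getting to 8× needs 3 doublings: 3 × 48.00 ≈ 144 years.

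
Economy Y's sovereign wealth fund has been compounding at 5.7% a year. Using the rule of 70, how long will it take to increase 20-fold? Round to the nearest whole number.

around 53 years

One doubling takes 70/5.7 = 12.28 years.
20× is log₂ 20 ≈ 4.32 doublings, so ≈ 4.32 × 12.28 = 53 years.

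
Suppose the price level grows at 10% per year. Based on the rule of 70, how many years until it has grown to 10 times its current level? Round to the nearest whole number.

At 10% it doubles every 70/10 ≈ 7.00 years.
10× is log₂ 10 ≈ 3.32 doublings, so ≈ 3.32 × 7.00 = 23 years.

about 23 years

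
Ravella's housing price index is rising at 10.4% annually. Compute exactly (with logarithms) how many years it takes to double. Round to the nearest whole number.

7 years

t = ln(2) / ln(1 + 0.104) = 0.6931 / 0.098940 ≈ 7.01.
≈ 7 years.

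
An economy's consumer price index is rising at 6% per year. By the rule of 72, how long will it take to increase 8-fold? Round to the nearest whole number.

around 36 years

One doubling takes 72/6 = 12.00 years.
8 = 2^3, so 3 doublings → 36 years.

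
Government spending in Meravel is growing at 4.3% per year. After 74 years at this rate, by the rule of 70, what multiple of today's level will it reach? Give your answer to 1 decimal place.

roughly 23.4 times

Doubles every ≈ 16.28 years (70/4.3).
74 years is 4.55 doublings; 2^4.55 ≈ 23.4×.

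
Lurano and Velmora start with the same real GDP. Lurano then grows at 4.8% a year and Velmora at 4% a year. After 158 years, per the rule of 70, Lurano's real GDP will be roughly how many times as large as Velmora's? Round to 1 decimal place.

Rate gap = 4.8% − 4% = 0.8 points.
The ratio doubles every 70/0.8 ≈ 87.50 years.
158/87.50 ≈ 1.81 doublings → ratio ≈ 2^1.81 ≈ 3.5.

≈ 3.5 times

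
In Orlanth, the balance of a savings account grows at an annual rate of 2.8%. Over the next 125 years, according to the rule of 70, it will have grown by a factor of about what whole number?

Doubling time ≈ 70/2.8 = 25.00 years.
125/25.00 ≈ 5 doublings, so about 2^5 = 32×.

around 32 times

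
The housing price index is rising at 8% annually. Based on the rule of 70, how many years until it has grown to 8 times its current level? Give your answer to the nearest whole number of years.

Doubling time ≈ 70/8 = 8.75 years.
8× is 3 doublings, so 3 × 8.75 ≈ 26 years.

about 26 years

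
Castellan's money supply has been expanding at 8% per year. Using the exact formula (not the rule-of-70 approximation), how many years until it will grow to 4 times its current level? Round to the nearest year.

18 years

t = ln(4) / ln(1 + 0.08) = 1.3863 / 0.076961 ≈ 18.01.
≈ 18 years.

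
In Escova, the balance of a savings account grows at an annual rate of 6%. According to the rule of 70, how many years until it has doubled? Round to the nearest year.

At 6%, doubling takes about 70/6 = 11.67 years.

around 12 years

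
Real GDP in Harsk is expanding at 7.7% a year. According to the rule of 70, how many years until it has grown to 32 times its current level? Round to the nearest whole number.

One doubling takes 70/7.7 = 9.09 years.
32 = 2^5, so 5 doublings → 45 years.

about 45 years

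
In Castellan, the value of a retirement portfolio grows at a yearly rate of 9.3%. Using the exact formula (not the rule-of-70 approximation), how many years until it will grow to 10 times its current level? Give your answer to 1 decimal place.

25.9 years

t = ln(10) / ln(1 + 0.093) = 2.3026 / 0.088926 ≈ 25.89.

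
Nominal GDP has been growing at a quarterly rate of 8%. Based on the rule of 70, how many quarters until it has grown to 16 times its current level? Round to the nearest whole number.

At 8% it doubles every 70/8 ≈ 8.75 quarters.
Getting to 16× needs 4 doublings: 4 × 8.75 ≈ 35 quarters.

around 35 quarters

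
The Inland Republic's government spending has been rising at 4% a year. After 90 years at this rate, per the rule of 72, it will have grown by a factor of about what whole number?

Doubling time ≈ 72/4 = 18.00 years.
90/18.00 ≈ 5 doublings, so about 2^5 = 32×.

around 32 times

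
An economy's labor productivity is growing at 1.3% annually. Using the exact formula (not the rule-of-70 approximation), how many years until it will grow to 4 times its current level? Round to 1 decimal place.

t = ln(4) / ln(1 + 0.013) = 1.3863 / 0.012916 ≈ 107.33.

107.3 years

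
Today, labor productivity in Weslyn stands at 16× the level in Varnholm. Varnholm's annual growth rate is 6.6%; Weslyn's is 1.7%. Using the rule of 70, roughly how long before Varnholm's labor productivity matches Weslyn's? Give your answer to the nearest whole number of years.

The growth-rate gap is 6.6% − 1.7% = 4.9 percentage points.
So the ratio between them halves every 70/4.9 ≈ 14.29 years.
A 16× gap closes after 4 halvings: 4 × 14.29 ≈ 57 years.

about 57 years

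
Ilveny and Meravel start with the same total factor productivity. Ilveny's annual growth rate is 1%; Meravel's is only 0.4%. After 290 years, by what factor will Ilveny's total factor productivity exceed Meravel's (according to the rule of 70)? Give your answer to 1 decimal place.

Only the 0.6-point difference matters.
70/0.6 ≈ 116.67 years per doubling of the ratio; 290 years gives 2.49 doublings, so ≈ 5.6×.

approximately 5.6 times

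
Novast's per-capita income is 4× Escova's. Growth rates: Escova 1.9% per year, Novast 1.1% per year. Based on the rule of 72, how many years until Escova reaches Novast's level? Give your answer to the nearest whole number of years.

What matters is the difference: 0.8 pp.
Rule of 72 on the gap: the ratio halves every 72/0.8 ≈ 90.00 years.
A 4× gap closes after 2 halvings: 2 × 90.00 ≈ 180 years.

approximately 180 years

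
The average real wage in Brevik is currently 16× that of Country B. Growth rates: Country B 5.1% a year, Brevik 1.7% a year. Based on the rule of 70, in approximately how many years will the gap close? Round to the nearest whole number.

Country B gains on Brevik at 5.1% − 1.7% = 3.4 points a year.
At that relative rate the gap halves every 70/3.4 ≈ 20.59 years.
A 16× gap closes after 4 halvings: 4 × 20.59 ≈ 82 years.

≈ 82 years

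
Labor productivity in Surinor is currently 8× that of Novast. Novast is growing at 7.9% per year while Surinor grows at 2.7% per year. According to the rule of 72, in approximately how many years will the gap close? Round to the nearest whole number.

around 42 years

The growth-rate gap is 7.9% − 2.7% = 5.2 percentage points.
So the ratio between them halves every 72/5.2 ≈ 13.85 years.
An 8× gap closes after 3 halvings: 3 × 13.85 ≈ 42 years.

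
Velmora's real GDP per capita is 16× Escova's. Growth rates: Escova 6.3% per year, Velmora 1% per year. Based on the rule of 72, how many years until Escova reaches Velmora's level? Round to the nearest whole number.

The growth-rate gap is 6.3% − 1% = 5.3 percentage points.
So the ratio between them halves every 72/5.3 ≈ 13.58 years.
A 16× gap closes after 4 halvings: 4 × 13.58 ≈ 54 years.

about 54 years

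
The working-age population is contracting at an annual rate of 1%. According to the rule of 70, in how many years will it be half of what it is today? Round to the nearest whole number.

Halving time ≈ 70 / 1 = 70.00 → 70 years.

roughly 70 years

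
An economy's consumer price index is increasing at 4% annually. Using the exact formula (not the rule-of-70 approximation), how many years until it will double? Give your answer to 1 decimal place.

17.7 years

t = ln(2) / ln(1 + 0.04) = 0.6931 / 0.039221 ≈ 17.67.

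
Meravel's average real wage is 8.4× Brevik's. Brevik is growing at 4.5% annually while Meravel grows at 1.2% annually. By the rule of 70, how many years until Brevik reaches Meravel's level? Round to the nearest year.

What matters is the difference: 3.3 pp.
Rule of 70 on the gap: the ratio halves every 70/3.3 ≈ 21.21 years.
An 8.4× gap takes log₂(8.4) ≈ 3.07 halvings to close: 3.07 × 21.21 ≈ 65 years.

≈ 65 years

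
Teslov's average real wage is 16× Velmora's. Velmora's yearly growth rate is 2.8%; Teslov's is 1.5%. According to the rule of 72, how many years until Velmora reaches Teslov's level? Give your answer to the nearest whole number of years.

What matters is the difference: 1.3 pp.
Rule of 72 on the gap: the ratio halves every 72/1.3 ≈ 55.38 years.
A 16× gap closes after 4 halvings: 4 × 55.38 ≈ 222 years.

≈ 222 years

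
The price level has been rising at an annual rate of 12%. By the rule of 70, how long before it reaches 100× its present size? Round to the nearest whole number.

39 years

At 12% it doubles every 70/12 ≈ 5.83 years.
100× is log₂ 100 ≈ 6.64 doublings, so ≈ 6.64 × 5.83 = 39 years.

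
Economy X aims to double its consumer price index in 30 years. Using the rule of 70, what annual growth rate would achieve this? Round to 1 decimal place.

roughly 2.3%

70 / 30 ≈ 2.33, so about 2.3% annually.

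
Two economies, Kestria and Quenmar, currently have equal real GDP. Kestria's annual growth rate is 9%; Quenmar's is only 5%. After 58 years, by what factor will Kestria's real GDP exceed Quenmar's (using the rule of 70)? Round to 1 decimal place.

Only the 4-point difference matters.
70/4 ≈ 17.50 years per doubling of the ratio; 58 years gives 3.31 doublings, so ≈ 9.9×.

around 9.9 times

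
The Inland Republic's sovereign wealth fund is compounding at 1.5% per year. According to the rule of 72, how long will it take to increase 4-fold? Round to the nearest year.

At 1.5% it doubles every 72/1.5 ≈ 48.00 years.
Getting to 4× needs 2 doublings: 2 × 48.00 ≈ 96 years.

about 96 years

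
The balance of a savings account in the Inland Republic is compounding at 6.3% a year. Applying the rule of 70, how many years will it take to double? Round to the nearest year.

Doubling time ≈ 70 / 6.3 = 11.11 years.

approximately 11 years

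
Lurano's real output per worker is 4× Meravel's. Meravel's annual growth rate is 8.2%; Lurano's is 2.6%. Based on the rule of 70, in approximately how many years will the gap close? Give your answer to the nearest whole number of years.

about 25 years

What matters is the difference: 5.6 pp.
Rule of 70 on the gap: the ratio halves every 70/5.6 ≈ 12.50 years.
A 4× gap closes after 2 halvings: 2 × 12.50 ≈ 25 years.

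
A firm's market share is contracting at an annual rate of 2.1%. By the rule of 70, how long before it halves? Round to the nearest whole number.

Halving time ≈ 70 / 2.1 = 33.33 → 33 years.

about 33 years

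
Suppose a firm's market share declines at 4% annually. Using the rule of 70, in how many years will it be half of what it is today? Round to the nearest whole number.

The rule works in reverse for decay: 70/4 ≈ 17.50 years to halve.

about 18 years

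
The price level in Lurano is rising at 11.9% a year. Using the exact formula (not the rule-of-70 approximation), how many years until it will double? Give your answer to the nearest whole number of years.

6 years

t = ln(2) / ln(1 + 0.119) = 0.6931 / 0.112435 ≈ 6.16.
≈ 6 years.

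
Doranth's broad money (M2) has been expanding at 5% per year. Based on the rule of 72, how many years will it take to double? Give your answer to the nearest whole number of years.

14 years

At 5%, doubling takes about 72/5 = 14.40 years.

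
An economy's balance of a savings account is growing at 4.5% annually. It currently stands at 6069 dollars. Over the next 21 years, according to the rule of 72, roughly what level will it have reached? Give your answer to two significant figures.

≈ 15000 dollars

Doubling time ≈ 72/4.5 = 16.00 years.
21 years is 21/16.00 ≈ 1.31 doublings, a factor of 2^1.31 ≈ 2.48.
6069 × 2.48 ≈ 15000 dollars.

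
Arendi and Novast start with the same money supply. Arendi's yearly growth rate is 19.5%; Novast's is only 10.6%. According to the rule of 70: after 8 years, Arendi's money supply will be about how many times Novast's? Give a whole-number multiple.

about 2 times

Rate gap = 19.5% − 10.6% = 8.9 points.
The ratio doubles every 70/8.9 ≈ 7.87 years.
8/7.87 ≈ 1.02 doublings → ratio ≈ 2^1.02 ≈ 2.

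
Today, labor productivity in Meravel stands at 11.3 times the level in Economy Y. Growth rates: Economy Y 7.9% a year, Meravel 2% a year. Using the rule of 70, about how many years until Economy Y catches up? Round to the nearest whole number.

The growth-rate gap is 7.9% − 2% = 5.9 percentage points.
So the ratio between them halves every 70/5.9 ≈ 11.86 years.
An 11.3 times gap takes log₂(11.3) ≈ 3.50 halvings to close: 3.50 × 11.86 ≈ 42 years.

approximately 42 years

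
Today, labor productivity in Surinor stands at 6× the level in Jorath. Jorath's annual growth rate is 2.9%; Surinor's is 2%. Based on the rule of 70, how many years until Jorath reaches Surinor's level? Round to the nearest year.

approximately 201 years

Jorath gains on Surinor at 2.9% − 2% = 0.9 points a year.
At that relative rate the gap halves every 70/0.9 ≈ 77.78 years.
A 6× gap takes log₂(6) ≈ 2.58 halvings to close: 2.58 × 77.78 ≈ 201 years.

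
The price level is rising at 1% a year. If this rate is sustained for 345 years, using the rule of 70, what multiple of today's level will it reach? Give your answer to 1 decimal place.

about 30.5 times

Doubling time ≈ 70/1 = 70.00 years.
345 years / 70.00 ≈ 4.93 doublings → factor 2^4.93 ≈ 30.5.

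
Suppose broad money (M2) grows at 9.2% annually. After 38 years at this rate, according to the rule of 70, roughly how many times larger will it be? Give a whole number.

70/9.2 ≈ 7.61 years per doubling.
38 years fits 5 doublings: 2^5 = 32.

32 times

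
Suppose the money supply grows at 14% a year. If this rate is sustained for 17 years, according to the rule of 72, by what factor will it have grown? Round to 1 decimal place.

Doubling time ≈ 72/14 = 5.14 years.
17 years / 5.14 ≈ 3.31 doublings → factor 2^3.31 ≈ 9.9.

≈ 9.9 times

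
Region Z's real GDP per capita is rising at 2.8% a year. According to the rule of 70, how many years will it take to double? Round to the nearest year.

about 25 years

Doubling time ≈ 70 / 2.8 = 25.00 years.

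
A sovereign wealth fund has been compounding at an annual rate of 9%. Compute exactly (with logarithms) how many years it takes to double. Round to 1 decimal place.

8.0 years

t = ln(2) / ln(1 + 0.09) = 0.6931 / 0.086178 ≈ 8.04.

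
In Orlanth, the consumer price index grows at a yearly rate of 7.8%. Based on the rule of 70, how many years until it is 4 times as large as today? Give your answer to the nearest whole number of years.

At 7.8% it doubles every 70/7.8 ≈ 8.97 years.
4 = 2^2, so 2 doublings → 18 years.

around 18 years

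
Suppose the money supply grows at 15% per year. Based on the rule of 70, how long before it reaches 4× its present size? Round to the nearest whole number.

Doubling time ≈ 70/15 = 4.67 years.
Getting to 4× needs 2 doublings: 2 × 4.67 ≈ 9 years.

roughly 9 years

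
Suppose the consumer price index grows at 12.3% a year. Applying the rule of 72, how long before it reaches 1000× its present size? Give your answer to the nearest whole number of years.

One doubling takes 72/12.3 = 5.85 years.
Reaching 1000× takes log₂(1000) ≈ 9.97 doublings.
9.97 × 5.85 ≈ 58 years.

about 58 years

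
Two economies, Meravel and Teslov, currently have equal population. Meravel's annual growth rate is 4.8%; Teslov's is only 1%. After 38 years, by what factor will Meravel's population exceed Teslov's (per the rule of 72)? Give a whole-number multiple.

about 4 times

Rate gap = 4.8% − 1% = 3.8 points.
The ratio doubles every 72/3.8 ≈ 18.95 years.
38/18.95 ≈ 2.01 doublings → ratio ≈ 2^2.01 ≈ 4.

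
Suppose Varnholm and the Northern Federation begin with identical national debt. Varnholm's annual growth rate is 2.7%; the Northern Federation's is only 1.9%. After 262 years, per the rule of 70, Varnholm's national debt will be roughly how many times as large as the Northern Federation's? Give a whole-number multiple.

around 8 times

Rate gap = 2.7% − 1.9% = 0.8 points.
The ratio doubles every 70/0.8 ≈ 87.50 years.
262/87.50 ≈ 2.99 doublings → ratio ≈ 2^2.99 ≈ 8.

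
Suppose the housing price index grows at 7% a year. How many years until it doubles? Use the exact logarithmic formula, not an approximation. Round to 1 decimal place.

t = ln(2) / ln(1 + 0.07) = 0.6931 / 0.067659 ≈ 10.24.

10.2 years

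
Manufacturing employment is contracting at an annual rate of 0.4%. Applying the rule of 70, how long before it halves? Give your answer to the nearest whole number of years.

175 years

Halving time ≈ 70 / 0.4 = 175.00 → 175 years.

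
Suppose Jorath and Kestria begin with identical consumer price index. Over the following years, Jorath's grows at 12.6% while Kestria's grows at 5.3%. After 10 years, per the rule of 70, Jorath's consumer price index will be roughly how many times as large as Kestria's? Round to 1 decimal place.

Jorath pulls ahead at 7.3 pp per year, so the ratio doubles every 70/7.3 ≈ 9.59 years.
In 10 years that's 1.04 doublings: 2^1.04 ≈ 2.1.

about 2.1 times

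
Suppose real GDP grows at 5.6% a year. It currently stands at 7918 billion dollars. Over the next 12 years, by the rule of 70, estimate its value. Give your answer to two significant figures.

≈ 15000 billion dollars

Doubling time ≈ 70/5.6 = 12.50 years.
12 years is 12/12.50 ≈ 0.96 doublings, a factor of 2^0.96 ≈ 1.95.
7918 × 1.95 ≈ 15000 billion dollars.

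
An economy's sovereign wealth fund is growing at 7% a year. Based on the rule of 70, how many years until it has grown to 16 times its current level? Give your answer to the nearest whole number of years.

One doubling takes 70/7 = 10.00 years.
16 = 2^4, so 4 doublings → 40 years.

about 40 years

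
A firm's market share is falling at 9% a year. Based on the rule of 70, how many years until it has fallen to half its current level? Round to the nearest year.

Halving time ≈ 70 / 9 = 7.78 → 8 years.

≈ 8 years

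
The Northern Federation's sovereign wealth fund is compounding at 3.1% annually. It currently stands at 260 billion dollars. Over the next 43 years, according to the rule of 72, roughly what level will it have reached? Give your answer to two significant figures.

about 940 billion dollars

Doubling time ≈ 72/3.1 = 23.23 years.
43 years is 43/23.23 ≈ 1.85 doublings, a factor of 2^1.85 ≈ 3.61.
260 × 3.61 ≈ 940 billion dollars.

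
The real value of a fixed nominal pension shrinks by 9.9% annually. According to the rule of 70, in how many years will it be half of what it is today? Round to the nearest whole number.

about 7 years

Halving time ≈ 70 / 9.9 = 7.07 → 7 years.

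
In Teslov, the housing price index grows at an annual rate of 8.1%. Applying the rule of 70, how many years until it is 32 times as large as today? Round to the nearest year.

≈ 43 years

At 8.1% it doubles every 70/8.1 ≈ 8.64 years.
Getting to 32× needs 5 doublings: 5 × 8.64 ≈ 43 years.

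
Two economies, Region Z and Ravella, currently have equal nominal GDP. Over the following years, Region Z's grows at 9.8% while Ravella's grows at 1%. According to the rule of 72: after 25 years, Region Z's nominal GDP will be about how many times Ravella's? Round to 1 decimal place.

Only the 8.8-point difference matters.
72/8.8 ≈ 8.18 years per doubling of the ratio; 25 years gives 3.06 doublings, so ≈ 8.3×.

roughly 8.3 times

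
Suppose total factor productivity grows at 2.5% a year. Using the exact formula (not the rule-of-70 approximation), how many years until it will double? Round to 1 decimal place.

t = ln(2) / ln(1 + 0.025) = 0.6931 / 0.024693 ≈ 28.07.

28.1 years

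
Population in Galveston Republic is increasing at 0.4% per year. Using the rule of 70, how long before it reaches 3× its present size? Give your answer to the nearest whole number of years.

Doubling time ≈ 70/0.4 = 175.00 years.
3× is log₂ 3 ≈ 1.58 doublings, so ≈ 1.58 × 175.00 = 277 years.

277 years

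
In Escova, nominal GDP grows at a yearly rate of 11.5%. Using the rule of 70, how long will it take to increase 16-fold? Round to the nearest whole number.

Doubling time ≈ 70/11.5 = 6.09 years.
Getting to 16× needs 4 doublings: 4 × 6.09 ≈ 24 years.

24 years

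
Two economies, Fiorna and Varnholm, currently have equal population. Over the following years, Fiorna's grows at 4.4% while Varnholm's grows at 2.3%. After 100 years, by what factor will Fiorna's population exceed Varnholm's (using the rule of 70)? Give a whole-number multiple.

Rate gap = 4.4% − 2.3% = 2.1 points.
The ratio doubles every 70/2.1 ≈ 33.33 years.
100/33.33 ≈ 3.00 doublings → ratio ≈ 2^3.00 ≈ 8.

around 8 times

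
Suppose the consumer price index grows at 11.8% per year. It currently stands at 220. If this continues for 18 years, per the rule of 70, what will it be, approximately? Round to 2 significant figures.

≈ 1800

Doubling time ≈ 70/11.8 = 5.93 years.
18 years is 18/5.93 ≈ 3.04 doublings, a factor of 2^3.04 ≈ 8.22.
220 × 8.22 ≈ 1800.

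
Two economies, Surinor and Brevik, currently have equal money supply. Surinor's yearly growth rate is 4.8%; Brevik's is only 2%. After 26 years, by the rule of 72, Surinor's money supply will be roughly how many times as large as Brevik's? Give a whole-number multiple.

about 2 times

Surinor pulls ahead at 2.8 pp per year, so the ratio doubles every 72/2.8 ≈ 25.71 years.
In 26 years that's 1.01 doublings: 2^1.01 ≈ 2.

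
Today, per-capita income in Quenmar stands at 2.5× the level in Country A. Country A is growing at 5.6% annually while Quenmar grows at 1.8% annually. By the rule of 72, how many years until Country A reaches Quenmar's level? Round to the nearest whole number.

roughly 25 years

The growth-rate gap is 5.6% − 1.8% = 3.8 percentage points.
So the ratio between them halves every 72/3.8 ≈ 18.95 years.
A 2.5× gap takes log₂(2.5) ≈ 1.32 halvings to close: 1.32 × 18.95 ≈ 25 years.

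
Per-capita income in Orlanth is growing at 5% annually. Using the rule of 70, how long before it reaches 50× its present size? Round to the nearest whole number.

Doubling time ≈ 70/5 = 14.00 years.
Reaching 50× takes log₂(50) ≈ 5.64 doublings.
5.64 × 14.00 ≈ 79 years.

≈ 79 years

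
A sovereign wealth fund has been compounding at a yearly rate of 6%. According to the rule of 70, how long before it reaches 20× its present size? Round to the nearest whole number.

50 years

One doubling takes 70/6 = 11.67 years.
20× is log₂ 20 ≈ 4.32 doublings, so ≈ 4.32 × 11.67 = 50 years.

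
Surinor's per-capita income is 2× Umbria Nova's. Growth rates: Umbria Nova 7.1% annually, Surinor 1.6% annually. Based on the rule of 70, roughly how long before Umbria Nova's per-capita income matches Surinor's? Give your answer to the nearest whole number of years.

What matters is the difference: 5.5 pp.
Rule of 70 on the gap: the ratio halves every 70/5.5 ≈ 12.73 years.
A 2× gap closes after 1 halving: 1 × 12.73 ≈ 13 years.

13 years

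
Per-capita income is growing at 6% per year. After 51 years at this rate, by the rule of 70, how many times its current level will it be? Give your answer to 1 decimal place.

Doubling time ≈ 70/6 = 11.67 years.
51 years / 11.67 ≈ 4.37 doublings → factor 2^4.37 ≈ 20.7.

around 20.7 times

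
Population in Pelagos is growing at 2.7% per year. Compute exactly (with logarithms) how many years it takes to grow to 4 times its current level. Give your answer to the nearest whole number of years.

52 years

t = ln(4) / ln(1 + 0.027) = 1.3863 / 0.026642 ≈ 52.03.
≈ 52 years.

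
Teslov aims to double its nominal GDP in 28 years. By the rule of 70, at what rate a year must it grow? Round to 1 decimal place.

70 / 28 ≈ 2.50, so about 2.5% a year.

about 2.5% a year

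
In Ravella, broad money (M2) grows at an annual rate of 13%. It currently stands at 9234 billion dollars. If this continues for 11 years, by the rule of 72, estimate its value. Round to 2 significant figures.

Doubling time ≈ 72/13 = 5.54 years.
11 years is 11/5.54 ≈ 1.99 doublings, a factor of 2^1.99 ≈ 3.97.
9234 × 3.97 ≈ 37000 billion dollars.

roughly 37000 billion dollars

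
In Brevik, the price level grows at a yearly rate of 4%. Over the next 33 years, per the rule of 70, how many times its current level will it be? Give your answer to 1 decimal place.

3.7 times

Doubling time ≈ 70/4 = 17.50 years.
33 years / 17.50 ≈ 1.89 doublings → factor 2^1.89 ≈ 3.7.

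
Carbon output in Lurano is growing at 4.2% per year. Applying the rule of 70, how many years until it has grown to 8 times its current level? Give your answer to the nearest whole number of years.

At 4.2% it doubles every 70/4.2 ≈ 16.67 years.
Getting to 8× needs 3 doublings: 3 × 16.67 ≈ 50 years.

roughly 50 years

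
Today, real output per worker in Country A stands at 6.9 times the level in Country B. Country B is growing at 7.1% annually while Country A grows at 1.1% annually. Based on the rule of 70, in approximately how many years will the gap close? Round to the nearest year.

Country B gains on Country A at 7.1% − 1.1% = 6 points a year.
At that relative rate the gap halves every 70/6 ≈ 11.67 years.
A 6.9 times gap takes log₂(6.9) ≈ 2.79 halvings to close: 2.79 × 11.67 ≈ 33 years.

≈ 33 years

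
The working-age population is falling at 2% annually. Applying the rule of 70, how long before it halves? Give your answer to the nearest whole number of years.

approximately 35 years

Halving time ≈ 70 / 2 = 35.00 → 35 years.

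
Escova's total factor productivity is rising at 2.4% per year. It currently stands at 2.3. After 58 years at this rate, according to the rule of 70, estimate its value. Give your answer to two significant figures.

roughly 9.1

Doubling time ≈ 70/2.4 = 29.17 years.
58 years is 58/29.17 ≈ 1.99 doublings, a factor of 2^1.99 ≈ 3.97.
2.3 × 3.97 ≈ 9.1.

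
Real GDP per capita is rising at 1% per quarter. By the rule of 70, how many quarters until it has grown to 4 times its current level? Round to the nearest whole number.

One doubling takes 70/1 = 70.00 quarters.
4 = 2^2, so 2 doublings → 140 quarters.

about 140 quarters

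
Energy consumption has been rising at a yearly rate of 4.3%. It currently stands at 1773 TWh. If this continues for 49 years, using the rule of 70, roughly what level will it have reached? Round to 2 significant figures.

It doubles every 70/4.3 ≈ 16.28 years, so 49 years is 3.01 doublings.
2^3.01 ≈ 8.06; 1773 × 8.06 ≈ 14000 TWh.

≈ 14000 TWh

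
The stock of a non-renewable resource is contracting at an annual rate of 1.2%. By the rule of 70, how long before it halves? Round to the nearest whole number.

The rule works in reverse for decay: 70/1.2 ≈ 58.33 years to halve.

about 58 years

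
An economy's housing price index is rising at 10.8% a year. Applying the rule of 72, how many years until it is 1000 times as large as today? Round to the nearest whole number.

around 66 years

Doubling time ≈ 72/10.8 = 6.67 years.
1000× is log₂ 1000 ≈ 9.97 doublings, so ≈ 9.97 × 6.67 = 66 years.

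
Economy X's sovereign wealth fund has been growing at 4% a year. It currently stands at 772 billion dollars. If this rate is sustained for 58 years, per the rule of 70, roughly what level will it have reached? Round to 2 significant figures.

Doubling time ≈ 70/4 = 17.50 years.
58 years is 58/17.50 ≈ 3.31 doublings, a factor of 2^3.31 ≈ 9.92.
772 × 9.92 ≈ 7700 billion dollars.

around 7700 billion dollars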